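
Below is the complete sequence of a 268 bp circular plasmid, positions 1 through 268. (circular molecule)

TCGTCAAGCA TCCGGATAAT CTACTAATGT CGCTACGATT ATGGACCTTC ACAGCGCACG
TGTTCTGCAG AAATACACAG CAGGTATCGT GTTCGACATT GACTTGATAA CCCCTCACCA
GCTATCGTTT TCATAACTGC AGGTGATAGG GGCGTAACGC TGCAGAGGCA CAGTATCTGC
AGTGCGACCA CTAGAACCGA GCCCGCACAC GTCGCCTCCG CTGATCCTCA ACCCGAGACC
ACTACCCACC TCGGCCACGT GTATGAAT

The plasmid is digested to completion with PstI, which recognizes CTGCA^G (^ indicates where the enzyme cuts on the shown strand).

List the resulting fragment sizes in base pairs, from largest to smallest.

PstI sites (CTGCAG) start at positions 65, 137, 160, 177.
PstI cuts after base 5 of each site (before the last base), so after positions 69, 141, 164, 181.
Circular molecule, 4 cuts → 4 fragments:
  70–141 → 72 bp
  142–164 → 23 bp
  165–181 → 17 bp
  182–268 then 1–69 → 87 + 69 = 156 bp
Sorted largest to smallest: 156, 72, 23, 17 bp.

156, 72, 23, 17 bp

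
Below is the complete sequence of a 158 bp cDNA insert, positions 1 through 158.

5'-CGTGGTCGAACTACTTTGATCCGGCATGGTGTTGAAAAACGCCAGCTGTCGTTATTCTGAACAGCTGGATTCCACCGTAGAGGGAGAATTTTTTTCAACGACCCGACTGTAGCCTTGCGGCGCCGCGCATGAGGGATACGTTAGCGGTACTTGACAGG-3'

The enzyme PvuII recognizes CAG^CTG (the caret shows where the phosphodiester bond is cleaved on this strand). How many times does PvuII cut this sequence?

CAGCTG occurs starting at positions 43, 62.
PvuII cuts at 2 sites.

2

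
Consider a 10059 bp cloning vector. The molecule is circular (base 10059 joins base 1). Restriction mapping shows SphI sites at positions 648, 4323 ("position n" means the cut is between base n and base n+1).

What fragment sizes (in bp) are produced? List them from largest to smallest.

Circular molecule, 2 cuts → 2 fragments:
  4323 − 648 = 3675 bp
  wrap: 10059 − 4323 + 648 = 6384 bp
Sorted largest to smallest: 6384, 3675 bp.

6384, 3675 bp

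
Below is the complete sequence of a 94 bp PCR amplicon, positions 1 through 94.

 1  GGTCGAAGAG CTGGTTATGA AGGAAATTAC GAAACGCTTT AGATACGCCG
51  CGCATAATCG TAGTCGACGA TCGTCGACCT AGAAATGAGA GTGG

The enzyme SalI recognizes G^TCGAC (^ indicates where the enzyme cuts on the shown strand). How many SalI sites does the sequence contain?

2

GTCGAC occurs starting at positions 63, 73.
SalI cuts at 2 sites.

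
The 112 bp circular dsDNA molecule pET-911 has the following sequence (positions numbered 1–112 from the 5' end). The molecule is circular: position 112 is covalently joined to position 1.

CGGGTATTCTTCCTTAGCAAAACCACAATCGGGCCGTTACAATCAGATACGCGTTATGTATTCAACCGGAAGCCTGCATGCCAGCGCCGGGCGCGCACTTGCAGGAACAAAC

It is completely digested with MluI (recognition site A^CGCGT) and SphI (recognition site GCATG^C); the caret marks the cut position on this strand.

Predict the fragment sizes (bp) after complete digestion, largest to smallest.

The MluI site (ACGCGT) starts at position 49.
MluI cuts after the first base of each site, so after position 49.
The SphI site (GCATGC) starts at position 76.
SphI cuts after base 5 of each site (before the last base), so after position 80.
Combined cut positions: 49, 80.
Circular molecule, 2 cuts → 2 fragments:
  50–80 → 31 bp
  81–112 then 1–49 → 32 + 49 = 81 bp
Sorted largest to smallest: 81, 31 bp.

81, 31 bp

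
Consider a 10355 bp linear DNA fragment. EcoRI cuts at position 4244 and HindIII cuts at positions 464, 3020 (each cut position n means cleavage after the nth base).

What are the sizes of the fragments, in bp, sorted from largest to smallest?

6111, 2556, 1224, 464 bp

Combined cut positions (sorted): 464, 3020, 4244.
Linear molecule, 3 cuts → 4 fragments:
  464 − 0 = 464 bp
  3020 − 464 = 2556 bp
  4244 − 3020 = 1224 bp
  10355 − 4244 = 6111 bp
Sorted largest to smallest: 6111, 2556, 1224, 464 bp.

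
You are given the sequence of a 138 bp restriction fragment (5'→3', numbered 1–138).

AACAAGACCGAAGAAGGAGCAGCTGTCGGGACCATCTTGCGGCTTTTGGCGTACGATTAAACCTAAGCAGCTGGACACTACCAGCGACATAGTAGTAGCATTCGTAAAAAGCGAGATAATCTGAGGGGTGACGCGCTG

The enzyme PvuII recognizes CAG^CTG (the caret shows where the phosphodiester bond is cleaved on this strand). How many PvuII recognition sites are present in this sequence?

2

CAGCTG occurs starting at positions 20, 68.
PvuII cuts at 2 sites.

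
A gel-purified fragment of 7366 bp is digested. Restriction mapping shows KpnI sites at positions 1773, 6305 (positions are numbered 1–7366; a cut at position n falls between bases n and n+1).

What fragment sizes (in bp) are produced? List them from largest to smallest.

4532, 1773, 1061 bp

Linear molecule, 2 cuts → 3 fragments:
  1773 − 0 = 1773 bp
  6305 − 1773 = 4532 bp
  7366 − 6305 = 1061 bp
Sorted largest to smallest: 4532, 1773, 1061 bp.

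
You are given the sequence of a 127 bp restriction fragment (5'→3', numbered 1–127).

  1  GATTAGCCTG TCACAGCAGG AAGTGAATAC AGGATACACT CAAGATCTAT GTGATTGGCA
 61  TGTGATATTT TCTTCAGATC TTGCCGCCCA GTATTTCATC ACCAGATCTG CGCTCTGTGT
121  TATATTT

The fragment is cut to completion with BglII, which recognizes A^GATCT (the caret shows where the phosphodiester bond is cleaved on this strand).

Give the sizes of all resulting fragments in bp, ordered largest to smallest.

BglII sites (AGATCT) start at positions 43, 76, 104.
BglII cuts after the first base of each site, so after positions 43, 76, 104.
Linear molecule, 3 cuts → 4 fragments:
  1–43 → 43 bp
  44–76 → 33 bp
  77–104 → 28 bp
  105–127 → 23 bp
Sorted largest to smallest: 43, 33, 28, 23 bp.

43, 33, 28, 23 bp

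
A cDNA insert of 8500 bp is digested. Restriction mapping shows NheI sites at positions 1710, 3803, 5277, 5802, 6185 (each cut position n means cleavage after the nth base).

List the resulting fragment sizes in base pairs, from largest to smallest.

Linear molecule, 5 cuts → 6 fragments:
  1710 − 0 = 1710 bp
  3803 − 1710 = 2093 bp
  5277 − 3803 = 1474 bp
  5802 − 5277 = 525 bp
  6185 − 5802 = 383 bp
  8500 − 6185 = 2315 bp
Sorted largest to smallest: 2315, 2093, 1710, 1474, 525, 383 bp.

2315, 2093, 1710, 1474, 525, 383 bp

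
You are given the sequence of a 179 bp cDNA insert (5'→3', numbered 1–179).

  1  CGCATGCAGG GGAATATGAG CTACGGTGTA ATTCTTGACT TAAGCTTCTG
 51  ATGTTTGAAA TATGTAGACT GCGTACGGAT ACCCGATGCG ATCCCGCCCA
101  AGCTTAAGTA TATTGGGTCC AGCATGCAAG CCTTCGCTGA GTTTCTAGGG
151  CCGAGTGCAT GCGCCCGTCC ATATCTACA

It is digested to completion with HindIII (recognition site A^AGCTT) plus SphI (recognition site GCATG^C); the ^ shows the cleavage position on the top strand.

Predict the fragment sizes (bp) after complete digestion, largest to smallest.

58, 36, 35, 26, 18, 6 bp

HindIII sites (AAGCTT) start at positions 42, 100.
HindIII cuts after the first base of each site, so after positions 42, 100.
SphI sites (GCATGC) start at positions 2, 122, 157.
SphI cuts after base 5 of each site (before the last base), so after positions 6, 126, 161.
Combined cut positions: 6, 42, 100, 126, 161.
Linear molecule, 5 cuts → 6 fragments:
  1–6 → 6 bp
  7–42 → 36 bp
  43–100 → 58 bp
  101–126 → 26 bp
  127–161 → 35 bp
  162–179 → 18 bp
Sorted largest to smallest: 58, 36, 35, 26, 18, 6 bp.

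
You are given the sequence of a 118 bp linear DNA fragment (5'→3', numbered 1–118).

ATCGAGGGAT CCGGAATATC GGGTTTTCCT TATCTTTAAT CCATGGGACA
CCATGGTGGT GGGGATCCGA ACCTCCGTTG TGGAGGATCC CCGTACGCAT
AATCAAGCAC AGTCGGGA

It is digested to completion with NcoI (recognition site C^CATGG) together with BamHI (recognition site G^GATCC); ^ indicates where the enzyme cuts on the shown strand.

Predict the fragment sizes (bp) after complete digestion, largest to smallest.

34, 33, 22, 12, 10, 7 bp

NcoI sites (CCATGG) start at positions 41, 51.
NcoI cuts after the first base of each site, so after positions 41, 51.
BamHI sites (GGATCC) start at positions 7, 63, 85.
BamHI cuts after the first base of each site, so after positions 7, 63, 85.
Combined cut positions: 7, 41, 51, 63, 85.
Linear molecule, 5 cuts → 6 fragments:
  1–7 → 7 bp
  8–41 → 34 bp
  42–51 → 10 bp
  52–63 → 12 bp
  64–85 → 22 bp
  86–118 → 33 bp
Sorted largest to smallest: 34, 33, 22, 12, 10, 7 bp.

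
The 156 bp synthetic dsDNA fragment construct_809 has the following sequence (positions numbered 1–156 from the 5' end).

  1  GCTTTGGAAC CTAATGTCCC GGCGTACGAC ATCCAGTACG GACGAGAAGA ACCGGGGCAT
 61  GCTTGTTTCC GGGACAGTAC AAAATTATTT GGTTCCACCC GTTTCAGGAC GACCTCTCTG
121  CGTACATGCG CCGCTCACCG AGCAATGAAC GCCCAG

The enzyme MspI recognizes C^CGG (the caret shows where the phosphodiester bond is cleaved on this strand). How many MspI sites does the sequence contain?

3

CCGG occurs starting at positions 19, 52, 69.
MspI cuts at 3 sites.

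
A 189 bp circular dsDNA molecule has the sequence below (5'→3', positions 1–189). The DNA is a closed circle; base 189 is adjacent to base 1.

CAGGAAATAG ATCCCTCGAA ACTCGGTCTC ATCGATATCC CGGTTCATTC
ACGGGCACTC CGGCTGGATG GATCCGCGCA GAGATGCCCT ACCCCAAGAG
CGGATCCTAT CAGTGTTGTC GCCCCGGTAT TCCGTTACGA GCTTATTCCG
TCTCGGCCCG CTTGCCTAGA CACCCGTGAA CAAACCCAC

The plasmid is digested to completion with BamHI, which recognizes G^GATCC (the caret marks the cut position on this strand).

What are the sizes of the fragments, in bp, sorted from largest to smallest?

157, 32 bp

BamHI sites (GGATCC) start at positions 70, 102.
BamHI cuts after the first base of each site, so after positions 70, 102.
Circular molecule, 2 cuts → 2 fragments:
  71–102 → 32 bp
  103–189 then 1–70 → 87 + 70 = 157 bp
Sorted largest to smallest: 157, 32 bp.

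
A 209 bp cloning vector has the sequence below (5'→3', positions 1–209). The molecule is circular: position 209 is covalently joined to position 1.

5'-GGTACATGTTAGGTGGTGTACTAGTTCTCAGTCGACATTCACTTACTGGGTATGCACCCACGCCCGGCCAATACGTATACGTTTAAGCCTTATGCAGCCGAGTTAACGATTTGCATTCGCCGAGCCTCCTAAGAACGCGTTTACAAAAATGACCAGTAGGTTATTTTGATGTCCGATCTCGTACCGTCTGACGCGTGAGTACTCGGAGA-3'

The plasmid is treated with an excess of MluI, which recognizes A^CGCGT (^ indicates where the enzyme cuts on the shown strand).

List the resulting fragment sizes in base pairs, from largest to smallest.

153, 56 bp

MluI sites (ACGCGT) start at positions 135, 191.
MluI cuts after the first base of each site, so after positions 135, 191.
Circular molecule, 2 cuts → 2 fragments:
  136–191 → 56 bp
  192–209 then 1–135 → 18 + 135 = 153 bp
Sorted largest to smallest: 153, 56 bp.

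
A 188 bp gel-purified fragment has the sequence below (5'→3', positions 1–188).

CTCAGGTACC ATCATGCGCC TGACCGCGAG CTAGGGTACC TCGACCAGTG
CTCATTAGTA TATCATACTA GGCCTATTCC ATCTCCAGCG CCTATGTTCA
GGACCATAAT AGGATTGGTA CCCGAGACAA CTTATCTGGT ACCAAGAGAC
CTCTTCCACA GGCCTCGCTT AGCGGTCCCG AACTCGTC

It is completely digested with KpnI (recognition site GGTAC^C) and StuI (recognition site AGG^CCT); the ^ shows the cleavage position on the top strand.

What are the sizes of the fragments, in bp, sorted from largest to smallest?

KpnI sites (GGTACC) start at positions 5, 35, 117, 138.
KpnI cuts after base 5 of each site (before the last base), so after positions 9, 39, 121, 142.
StuI sites (AGGCCT) start at positions 70, 160.
StuI cuts after base 3 of each site, so after positions 72, 162.
Combined cut positions: 9, 39, 72, 121, 142, 162.
Linear molecule, 6 cuts → 7 fragments:
  1–9 → 9 bp
  10–39 → 30 bp
  40–72 → 33 bp
  73–121 → 49 bp
  122–142 → 21 bp
  143–162 → 20 bp
  163–188 → 26 bp
Sorted largest to smallest: 49, 33, 30, 26, 21, 20, 9 bp.

49, 33, 30, 26, 21, 20, 9 bp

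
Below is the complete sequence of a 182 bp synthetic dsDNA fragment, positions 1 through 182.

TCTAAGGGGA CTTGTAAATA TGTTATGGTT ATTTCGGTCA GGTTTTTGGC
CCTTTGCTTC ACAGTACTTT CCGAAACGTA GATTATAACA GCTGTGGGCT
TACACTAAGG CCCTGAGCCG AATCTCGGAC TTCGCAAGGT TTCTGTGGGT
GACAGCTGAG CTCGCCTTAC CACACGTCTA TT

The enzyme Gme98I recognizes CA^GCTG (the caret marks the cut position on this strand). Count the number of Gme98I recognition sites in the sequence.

2

CAGCTG occurs starting at positions 89, 153.
Gme98I cuts at 2 sites.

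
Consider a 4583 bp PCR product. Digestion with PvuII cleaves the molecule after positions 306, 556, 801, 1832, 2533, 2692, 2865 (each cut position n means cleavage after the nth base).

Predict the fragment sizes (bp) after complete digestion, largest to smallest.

1718, 1031, 701, 306, 250, 245, 173, 159 bp

Linear molecule, 7 cuts → 8 fragments:
  306 − 0 = 306 bp
  556 − 306 = 250 bp
  801 − 556 = 245 bp
  1832 − 801 = 1031 bp
  2533 − 1832 = 701 bp
  2692 − 2533 = 159 bp
  2865 − 2692 = 173 bp
  4583 − 2865 = 1718 bp
Sorted largest to smallest: 1718, 1031, 701, 306, 250, 245, 173, 159 bp.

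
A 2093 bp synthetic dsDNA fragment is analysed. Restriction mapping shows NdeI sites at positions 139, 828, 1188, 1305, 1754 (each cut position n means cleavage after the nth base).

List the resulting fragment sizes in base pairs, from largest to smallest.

Linear molecule, 5 cuts → 6 fragments:
  139 − 0 = 139 bp
  828 − 139 = 689 bp
  1188 − 828 = 360 bp
  1305 − 1188 = 117 bp
  1754 − 1305 = 449 bp
  2093 − 1754 = 339 bp
Sorted largest to smallest: 689, 449, 360, 339, 139, 117 bp.

689, 449, 360, 339, 139, 117 bp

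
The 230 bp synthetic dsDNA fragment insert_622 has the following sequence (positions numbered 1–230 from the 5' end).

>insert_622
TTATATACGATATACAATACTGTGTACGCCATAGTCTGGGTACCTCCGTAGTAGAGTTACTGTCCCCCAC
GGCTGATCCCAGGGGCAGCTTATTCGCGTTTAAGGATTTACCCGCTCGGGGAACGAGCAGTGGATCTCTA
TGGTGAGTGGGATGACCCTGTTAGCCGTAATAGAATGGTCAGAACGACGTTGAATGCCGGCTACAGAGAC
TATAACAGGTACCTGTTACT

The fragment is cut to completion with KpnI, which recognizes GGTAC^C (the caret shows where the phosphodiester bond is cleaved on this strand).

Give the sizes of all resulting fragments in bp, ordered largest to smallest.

KpnI sites (GGTACC) start at positions 39, 218.
KpnI cuts after base 5 of each site (before the last base), so after positions 43, 222.
Linear molecule, 2 cuts → 3 fragments:
  1–43 → 43 bp
  44–222 → 179 bp
  223–230 → 8 bp
Sorted largest to smallest: 179, 43, 8 bp.

179, 43, 8 bp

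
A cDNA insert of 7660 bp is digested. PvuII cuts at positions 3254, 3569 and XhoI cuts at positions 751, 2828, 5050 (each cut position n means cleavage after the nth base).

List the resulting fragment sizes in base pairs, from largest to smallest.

2610, 2077, 1481, 751, 426, 315 bp

Combined cut positions (sorted): 751, 2828, 3254, 3569, 5050.
Linear molecule, 5 cuts → 6 fragments:
  751 − 0 = 751 bp
  2828 − 751 = 2077 bp
  3254 − 2828 = 426 bp
  3569 − 3254 = 315 bp
  5050 − 3569 = 1481 bp
  7660 − 5050 = 2610 bp
Sorted largest to smallest: 2610, 2077, 1481, 751, 426, 315 bp.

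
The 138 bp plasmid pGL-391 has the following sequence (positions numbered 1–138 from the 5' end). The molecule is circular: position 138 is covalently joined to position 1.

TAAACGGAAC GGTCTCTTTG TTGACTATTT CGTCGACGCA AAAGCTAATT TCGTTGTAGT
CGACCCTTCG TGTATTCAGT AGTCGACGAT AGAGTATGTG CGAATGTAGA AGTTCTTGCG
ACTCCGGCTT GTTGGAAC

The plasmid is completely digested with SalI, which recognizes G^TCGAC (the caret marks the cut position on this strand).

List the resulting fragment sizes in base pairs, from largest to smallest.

SalI sites (GTCGAC) start at positions 32, 59, 82.
SalI cuts after the first base of each site, so after positions 32, 59, 82.
Circular molecule, 3 cuts → 3 fragments:
  33–59 → 27 bp
  60–82 → 23 bp
  83–138 then 1–32 → 56 + 32 = 88 bp
Sorted largest to smallest: 88, 27, 23 bp.

88, 27, 23 bp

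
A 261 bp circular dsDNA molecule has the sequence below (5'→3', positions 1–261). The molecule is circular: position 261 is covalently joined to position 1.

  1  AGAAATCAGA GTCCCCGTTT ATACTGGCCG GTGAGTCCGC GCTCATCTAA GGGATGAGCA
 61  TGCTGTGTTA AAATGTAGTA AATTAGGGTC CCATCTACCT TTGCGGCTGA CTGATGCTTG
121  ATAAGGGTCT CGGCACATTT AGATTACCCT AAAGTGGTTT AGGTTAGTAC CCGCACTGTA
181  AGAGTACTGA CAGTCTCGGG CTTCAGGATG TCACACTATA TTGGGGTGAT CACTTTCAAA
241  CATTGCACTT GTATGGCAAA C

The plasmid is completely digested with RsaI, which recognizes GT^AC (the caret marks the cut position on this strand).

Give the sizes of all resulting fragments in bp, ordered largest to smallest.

244, 17 bp

RsaI sites (GTAC) start at positions 167, 184.
RsaI cuts after base 2 of each site, so after positions 168, 185.
Circular molecule, 2 cuts → 2 fragments:
  169–185 → 17 bp
  186–261 then 1–168 → 76 + 168 = 244 bp
Sorted largest to smallest: 244, 17 bp.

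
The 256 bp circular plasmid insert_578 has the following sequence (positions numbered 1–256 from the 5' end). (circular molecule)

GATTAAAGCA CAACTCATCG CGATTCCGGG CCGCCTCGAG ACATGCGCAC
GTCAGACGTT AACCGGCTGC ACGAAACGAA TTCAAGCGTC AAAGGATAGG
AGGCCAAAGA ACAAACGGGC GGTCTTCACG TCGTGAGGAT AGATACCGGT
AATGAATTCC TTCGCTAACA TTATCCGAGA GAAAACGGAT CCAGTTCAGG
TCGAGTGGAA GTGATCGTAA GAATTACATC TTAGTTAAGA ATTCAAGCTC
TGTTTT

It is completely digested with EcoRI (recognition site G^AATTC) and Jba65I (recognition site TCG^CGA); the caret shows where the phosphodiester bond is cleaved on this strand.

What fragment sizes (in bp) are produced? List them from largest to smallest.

EcoRI sites (GAATTC) start at positions 78, 154, 239.
EcoRI cuts after the first base of each site, so after positions 78, 154, 239.
The Jba65I site (TCGCGA) starts at position 18.
Jba65I cuts after base 3 of each site, so after position 20.
Combined cut positions: 20, 78, 154, 239.
Circular molecule, 4 cuts → 4 fragments:
  21–78 → 58 bp
  79–154 → 76 bp
  155–239 → 85 bp
  240–256 then 1–20 → 17 + 20 = 37 bp
Sorted largest to smallest: 85, 76, 58, 37 bp.

85, 76, 58, 37 bp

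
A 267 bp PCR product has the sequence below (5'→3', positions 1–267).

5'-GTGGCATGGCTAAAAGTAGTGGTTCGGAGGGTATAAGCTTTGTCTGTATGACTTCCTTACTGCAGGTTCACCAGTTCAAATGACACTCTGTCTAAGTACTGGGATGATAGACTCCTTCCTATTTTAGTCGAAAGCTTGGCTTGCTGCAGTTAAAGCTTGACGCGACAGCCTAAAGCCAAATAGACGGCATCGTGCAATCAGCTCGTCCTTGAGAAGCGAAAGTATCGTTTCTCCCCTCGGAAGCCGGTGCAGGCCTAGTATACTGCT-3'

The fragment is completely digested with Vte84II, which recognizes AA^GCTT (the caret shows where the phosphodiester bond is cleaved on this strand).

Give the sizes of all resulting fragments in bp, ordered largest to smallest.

113, 97, 36, 21 bp

Vte84II sites (AAGCTT) start at positions 35, 132, 153.
Vte84II cuts after base 2 of each site, so after positions 36, 133, 154.
Linear molecule, 3 cuts → 4 fragments:
  1–36 → 36 bp
  37–133 → 97 bp
  134–154 → 21 bp
  155–267 → 113 bp
Sorted largest to smallest: 113, 97, 36, 21 bp.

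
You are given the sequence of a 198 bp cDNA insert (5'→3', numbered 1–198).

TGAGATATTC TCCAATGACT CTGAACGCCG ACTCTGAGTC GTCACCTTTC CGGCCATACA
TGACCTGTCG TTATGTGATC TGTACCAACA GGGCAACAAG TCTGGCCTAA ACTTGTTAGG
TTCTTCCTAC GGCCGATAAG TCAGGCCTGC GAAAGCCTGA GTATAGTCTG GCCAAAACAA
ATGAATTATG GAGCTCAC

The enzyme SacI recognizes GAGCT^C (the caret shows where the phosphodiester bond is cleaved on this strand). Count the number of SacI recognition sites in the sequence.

GAGCTC occurs starting at position 191.
SacI cuts at 1 site.

1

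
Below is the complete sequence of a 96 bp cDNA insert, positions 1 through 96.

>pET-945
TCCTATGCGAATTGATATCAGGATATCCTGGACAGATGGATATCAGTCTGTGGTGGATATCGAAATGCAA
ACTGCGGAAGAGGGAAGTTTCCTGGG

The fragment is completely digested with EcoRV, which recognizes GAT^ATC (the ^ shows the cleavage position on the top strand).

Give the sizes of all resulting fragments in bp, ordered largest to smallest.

EcoRV sites (GATATC) start at positions 14, 22, 39, 56.
EcoRV cuts after base 3 of each site, so after positions 16, 24, 41, 58.
Linear molecule, 4 cuts → 5 fragments:
  1–16 → 16 bp
  17–24 → 8 bp
  25–41 → 17 bp
  42–58 → 17 bp
  59–96 → 38 bp
Sorted largest to smallest: 38, 17, 17, 16, 8 bp.

38, 17, 17, 16, 8 bp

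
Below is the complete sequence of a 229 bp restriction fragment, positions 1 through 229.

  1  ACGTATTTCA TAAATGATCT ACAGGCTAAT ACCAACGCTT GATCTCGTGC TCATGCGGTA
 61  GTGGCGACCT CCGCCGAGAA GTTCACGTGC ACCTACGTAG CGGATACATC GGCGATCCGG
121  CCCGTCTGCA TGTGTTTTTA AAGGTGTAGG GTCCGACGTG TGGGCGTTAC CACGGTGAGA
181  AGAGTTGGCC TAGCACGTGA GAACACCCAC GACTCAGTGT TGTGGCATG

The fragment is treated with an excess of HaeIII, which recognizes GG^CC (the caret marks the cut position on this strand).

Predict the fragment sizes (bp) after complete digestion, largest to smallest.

120, 68, 41 bp

HaeIII sites (GGCC) start at positions 119, 187.
HaeIII cuts after base 2 of each site, so after positions 120, 188.
Linear molecule, 2 cuts → 3 fragments:
  1–120 → 120 bp
  121–188 → 68 bp
  189–229 → 41 bp
Sorted largest to smallest: 120, 68, 41 bp.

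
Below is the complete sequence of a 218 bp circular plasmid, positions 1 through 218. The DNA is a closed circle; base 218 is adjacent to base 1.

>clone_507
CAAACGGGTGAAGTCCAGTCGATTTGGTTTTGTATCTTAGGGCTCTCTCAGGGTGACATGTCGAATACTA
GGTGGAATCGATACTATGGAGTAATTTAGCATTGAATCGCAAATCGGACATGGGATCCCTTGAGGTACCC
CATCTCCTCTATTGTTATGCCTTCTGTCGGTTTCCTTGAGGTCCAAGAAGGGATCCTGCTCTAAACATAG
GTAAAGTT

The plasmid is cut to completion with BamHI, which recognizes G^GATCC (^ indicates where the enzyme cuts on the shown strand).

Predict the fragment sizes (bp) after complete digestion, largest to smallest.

150, 68 bp

BamHI sites (GGATCC) start at positions 123, 191.
BamHI cuts after the first base of each site, so after positions 123, 191.
Circular molecule, 2 cuts → 2 fragments:
  124–191 → 68 bp
  192–218 then 1–123 → 27 + 123 = 150 bp
Sorted largest to smallest: 150, 68 bp.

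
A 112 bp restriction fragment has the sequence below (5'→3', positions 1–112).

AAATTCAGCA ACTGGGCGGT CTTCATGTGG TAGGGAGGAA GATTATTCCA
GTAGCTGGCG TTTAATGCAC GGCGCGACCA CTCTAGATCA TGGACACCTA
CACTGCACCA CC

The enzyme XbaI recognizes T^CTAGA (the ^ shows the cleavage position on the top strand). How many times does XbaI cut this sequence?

1

TCTAGA occurs starting at position 82.
XbaI cuts at 1 site.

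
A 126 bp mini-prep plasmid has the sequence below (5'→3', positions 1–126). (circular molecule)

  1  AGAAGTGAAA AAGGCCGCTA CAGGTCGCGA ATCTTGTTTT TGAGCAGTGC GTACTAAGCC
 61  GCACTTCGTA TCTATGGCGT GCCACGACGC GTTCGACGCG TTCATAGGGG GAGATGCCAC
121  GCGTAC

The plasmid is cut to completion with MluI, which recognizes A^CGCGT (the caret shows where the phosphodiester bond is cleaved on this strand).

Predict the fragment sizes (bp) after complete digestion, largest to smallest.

94, 23, 9 bp

MluI sites (ACGCGT) start at positions 87, 96, 119.
MluI cuts after the first base of each site, so after positions 87, 96, 119.
Circular molecule, 3 cuts → 3 fragments:
  88–96 → 9 bp
  97–119 → 23 bp
  120–126 then 1–87 → 7 + 87 = 94 bp
Sorted largest to smallest: 94, 23, 9 bp.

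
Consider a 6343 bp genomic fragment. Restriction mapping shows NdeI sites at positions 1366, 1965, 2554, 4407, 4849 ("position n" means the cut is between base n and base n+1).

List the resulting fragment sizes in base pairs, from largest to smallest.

Linear molecule, 5 cuts → 6 fragments:
  1366 − 0 = 1366 bp
  1965 − 1366 = 599 bp
  2554 − 1965 = 589 bp
  4407 − 2554 = 1853 bp
  4849 − 4407 = 442 bp
  6343 − 4849 = 1494 bp
Sorted largest to smallest: 1853, 1494, 1366, 599, 589, 442 bp.

1853, 1494, 1366, 599, 589, 442 bp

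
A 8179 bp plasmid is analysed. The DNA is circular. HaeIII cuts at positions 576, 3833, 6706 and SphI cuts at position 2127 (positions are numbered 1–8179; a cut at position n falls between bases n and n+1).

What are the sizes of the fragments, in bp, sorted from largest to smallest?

2873, 2049, 1706, 1551 bp

Combined cut positions (sorted): 576, 2127, 3833, 6706.
Circular molecule, 4 cuts → 4 fragments:
  2127 − 576 = 1551 bp
  3833 − 2127 = 1706 bp
  6706 − 3833 = 2873 bp
  wrap: 8179 − 6706 + 576 = 2049 bp
Sorted largest to smallest: 2873, 2049, 1706, 1551 bp.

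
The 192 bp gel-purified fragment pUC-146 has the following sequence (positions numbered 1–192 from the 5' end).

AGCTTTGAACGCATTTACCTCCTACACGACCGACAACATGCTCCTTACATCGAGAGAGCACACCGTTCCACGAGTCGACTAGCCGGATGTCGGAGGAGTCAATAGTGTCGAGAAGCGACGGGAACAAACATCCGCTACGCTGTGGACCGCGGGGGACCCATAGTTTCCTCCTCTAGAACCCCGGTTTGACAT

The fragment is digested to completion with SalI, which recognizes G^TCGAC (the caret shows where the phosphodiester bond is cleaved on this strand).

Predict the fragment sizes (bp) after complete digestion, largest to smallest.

The SalI site (GTCGAC) starts at position 74.
SalI cuts after the first base of each site, so after position 74.
Linear molecule, 1 cut → 2 fragments:
  1–74 → 74 bp
  75–192 → 118 bp
Sorted largest to smallest: 118, 74 bp.

118, 74 bp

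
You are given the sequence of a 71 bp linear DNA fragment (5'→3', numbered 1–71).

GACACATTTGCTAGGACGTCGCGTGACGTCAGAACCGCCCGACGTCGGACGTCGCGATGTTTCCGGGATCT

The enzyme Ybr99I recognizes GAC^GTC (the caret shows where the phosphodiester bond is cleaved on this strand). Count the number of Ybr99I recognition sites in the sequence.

GACGTC occurs starting at positions 15, 25, 41, 48.
Ybr99I cuts at 4 sites.

4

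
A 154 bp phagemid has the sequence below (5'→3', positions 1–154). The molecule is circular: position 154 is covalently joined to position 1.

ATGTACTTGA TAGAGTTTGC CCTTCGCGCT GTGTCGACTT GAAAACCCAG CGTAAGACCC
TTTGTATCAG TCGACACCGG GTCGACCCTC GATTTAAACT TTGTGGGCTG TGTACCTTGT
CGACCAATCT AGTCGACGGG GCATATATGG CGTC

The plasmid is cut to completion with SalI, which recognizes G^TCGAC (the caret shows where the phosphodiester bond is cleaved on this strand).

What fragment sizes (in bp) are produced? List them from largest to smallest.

55, 38, 37, 13, 11 bp

SalI sites (GTCGAC) start at positions 33, 70, 81, 119, 132.
SalI cuts after the first base of each site, so after positions 33, 70, 81, 119, 132.
Circular molecule, 5 cuts → 5 fragments:
  34–70 → 37 bp
  71–81 → 11 bp
  82–119 → 38 bp
  120–132 → 13 bp
  133–154 then 1–33 → 22 + 33 = 55 bp
Sorted largest to smallest: 55, 38, 37, 13, 11 bp.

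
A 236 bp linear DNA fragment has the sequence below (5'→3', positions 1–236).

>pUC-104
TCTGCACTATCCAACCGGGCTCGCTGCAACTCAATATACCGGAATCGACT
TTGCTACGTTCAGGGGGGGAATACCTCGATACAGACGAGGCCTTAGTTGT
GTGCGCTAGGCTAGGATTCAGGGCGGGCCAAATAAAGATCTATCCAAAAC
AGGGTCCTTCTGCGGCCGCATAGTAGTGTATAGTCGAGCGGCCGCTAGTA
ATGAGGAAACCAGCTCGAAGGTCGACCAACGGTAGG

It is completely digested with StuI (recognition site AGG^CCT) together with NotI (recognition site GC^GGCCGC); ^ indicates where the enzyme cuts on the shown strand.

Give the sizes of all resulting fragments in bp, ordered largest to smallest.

90, 73, 47, 26 bp

The StuI site (AGGCCT) starts at position 88.
StuI cuts after base 3 of each site, so after position 90.
NotI sites (GCGGCCGC) start at positions 162, 188.
NotI cuts after base 2 of each site, so after positions 163, 189.
Combined cut positions: 90, 163, 189.
Linear molecule, 3 cuts → 4 fragments:
  1–90 → 90 bp
  91–163 → 73 bp
  164–189 → 26 bp
  190–236 → 47 bp
Sorted largest to smallest: 90, 73, 47, 26 bp.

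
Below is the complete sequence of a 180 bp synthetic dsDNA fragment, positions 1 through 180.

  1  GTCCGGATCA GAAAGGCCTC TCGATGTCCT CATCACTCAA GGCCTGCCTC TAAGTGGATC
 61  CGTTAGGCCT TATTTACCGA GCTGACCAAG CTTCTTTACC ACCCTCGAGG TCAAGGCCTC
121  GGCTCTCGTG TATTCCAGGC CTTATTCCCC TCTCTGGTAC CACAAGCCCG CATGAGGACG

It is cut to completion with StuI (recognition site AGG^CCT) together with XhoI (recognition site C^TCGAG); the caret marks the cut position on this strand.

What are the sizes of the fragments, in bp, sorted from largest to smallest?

41, 37, 26, 25, 23, 16, 12 bp

StuI sites (AGGCCT) start at positions 14, 40, 65, 114, 137.
StuI cuts after base 3 of each site, so after positions 16, 42, 67, 116, 139.
The XhoI site (CTCGAG) starts at position 104.
XhoI cuts after the first base of each site, so after position 104.
Combined cut positions: 16, 42, 67, 104, 116, 139.
Linear molecule, 6 cuts → 7 fragments:
  1–16 → 16 bp
  17–42 → 26 bp
  43–67 → 25 bp
  68–104 → 37 bp
  105–116 → 12 bp
  117–139 → 23 bp
  140–180 → 41 bp
Sorted largest to smallest: 41, 37, 26, 25, 23, 16, 12 bp.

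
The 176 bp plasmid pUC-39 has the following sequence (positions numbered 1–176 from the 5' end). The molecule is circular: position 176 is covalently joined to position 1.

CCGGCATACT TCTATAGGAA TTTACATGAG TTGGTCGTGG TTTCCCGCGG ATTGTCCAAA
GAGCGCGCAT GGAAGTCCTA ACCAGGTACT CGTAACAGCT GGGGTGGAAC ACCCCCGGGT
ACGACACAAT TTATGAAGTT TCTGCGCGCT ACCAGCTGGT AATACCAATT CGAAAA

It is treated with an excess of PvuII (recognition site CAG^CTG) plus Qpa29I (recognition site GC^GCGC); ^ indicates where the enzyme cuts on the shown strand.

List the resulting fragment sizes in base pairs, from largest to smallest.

PvuII sites (CAGCTG) start at positions 96, 153.
PvuII cuts after base 3 of each site, so after positions 98, 155.
Qpa29I sites (GCGCGC) start at positions 63, 144.
Qpa29I cuts after base 2 of each site, so after positions 64, 145.
Combined cut positions: 64, 98, 145, 155.
Circular molecule, 4 cuts → 4 fragments:
  65–98 → 34 bp
  99–145 → 47 bp
  146–155 → 10 bp
  156–176 then 1–64 → 21 + 64 = 85 bp
Sorted largest to smallest: 85, 47, 34, 10 bp.

85, 47, 34, 10 bp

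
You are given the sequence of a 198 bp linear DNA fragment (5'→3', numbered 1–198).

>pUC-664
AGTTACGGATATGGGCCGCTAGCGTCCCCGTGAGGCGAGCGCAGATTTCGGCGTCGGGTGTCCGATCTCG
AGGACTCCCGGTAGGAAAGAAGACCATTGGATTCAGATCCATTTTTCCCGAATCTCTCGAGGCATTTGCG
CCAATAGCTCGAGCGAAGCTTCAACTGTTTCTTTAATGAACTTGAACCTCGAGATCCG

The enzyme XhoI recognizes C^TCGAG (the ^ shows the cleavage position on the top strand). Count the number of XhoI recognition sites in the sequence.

CTCGAG occurs starting at positions 67, 126, 148, 188.
XhoI cuts at 4 sites.

4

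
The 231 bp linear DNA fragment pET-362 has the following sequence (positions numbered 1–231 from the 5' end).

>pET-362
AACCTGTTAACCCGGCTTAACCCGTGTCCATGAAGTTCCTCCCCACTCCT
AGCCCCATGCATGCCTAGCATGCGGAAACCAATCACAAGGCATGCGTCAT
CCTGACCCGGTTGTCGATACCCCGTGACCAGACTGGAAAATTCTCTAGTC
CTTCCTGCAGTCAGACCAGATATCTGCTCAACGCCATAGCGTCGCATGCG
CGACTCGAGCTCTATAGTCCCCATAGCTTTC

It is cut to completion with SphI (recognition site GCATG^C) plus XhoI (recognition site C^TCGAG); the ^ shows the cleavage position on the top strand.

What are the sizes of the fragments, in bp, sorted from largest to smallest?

104, 63, 27, 22, 9, 6 bp

SphI sites (GCATGC) start at positions 59, 68, 90, 194.
SphI cuts after base 5 of each site (before the last base), so after positions 63, 72, 94, 198.
The XhoI site (CTCGAG) starts at position 204.
XhoI cuts after the first base of each site, so after position 204.
Combined cut positions: 63, 72, 94, 198, 204.
Linear molecule, 5 cuts → 6 fragments:
  1–63 → 63 bp
  64–72 → 9 bp
  73–94 → 22 bp
  95–198 → 104 bp
  199–204 → 6 bp
  205–231 → 27 bp
Sorted largest to smallest: 104, 63, 27, 22, 9, 6 bp.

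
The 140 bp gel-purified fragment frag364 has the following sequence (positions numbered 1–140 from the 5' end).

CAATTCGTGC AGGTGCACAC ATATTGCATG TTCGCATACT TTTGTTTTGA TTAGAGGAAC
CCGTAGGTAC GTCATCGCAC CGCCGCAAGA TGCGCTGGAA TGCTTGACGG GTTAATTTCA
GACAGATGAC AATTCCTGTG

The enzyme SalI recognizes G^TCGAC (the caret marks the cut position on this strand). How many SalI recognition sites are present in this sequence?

0

No occurrence of GTCGAC is present in the sequence.
SalI does not cut: 0 sites.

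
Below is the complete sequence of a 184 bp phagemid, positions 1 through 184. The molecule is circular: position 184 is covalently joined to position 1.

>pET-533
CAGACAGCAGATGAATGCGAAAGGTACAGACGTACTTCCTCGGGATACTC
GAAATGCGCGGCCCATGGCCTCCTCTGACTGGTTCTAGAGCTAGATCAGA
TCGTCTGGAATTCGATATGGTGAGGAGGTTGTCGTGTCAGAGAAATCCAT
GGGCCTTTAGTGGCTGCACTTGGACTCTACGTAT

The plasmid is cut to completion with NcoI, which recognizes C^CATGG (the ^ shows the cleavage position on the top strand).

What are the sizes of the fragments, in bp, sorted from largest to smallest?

100, 84 bp

NcoI sites (CCATGG) start at positions 63, 147.
NcoI cuts after the first base of each site, so after positions 63, 147.
Circular molecule, 2 cuts → 2 fragments:
  64–147 → 84 bp
  148–184 then 1–63 → 37 + 63 = 100 bp
Sorted largest to smallest: 100, 84 bp.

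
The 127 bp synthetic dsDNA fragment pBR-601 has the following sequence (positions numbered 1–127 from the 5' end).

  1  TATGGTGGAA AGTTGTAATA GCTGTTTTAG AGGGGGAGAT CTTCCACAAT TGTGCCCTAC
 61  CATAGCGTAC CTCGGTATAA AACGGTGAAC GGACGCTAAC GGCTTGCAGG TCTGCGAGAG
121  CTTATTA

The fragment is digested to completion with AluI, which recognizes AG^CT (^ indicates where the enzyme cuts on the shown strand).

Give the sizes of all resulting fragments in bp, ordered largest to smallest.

99, 21, 7 bp

AluI sites (AGCT) start at positions 20, 119.
AluI cuts after base 2 of each site, so after positions 21, 120.
Linear molecule, 2 cuts → 3 fragments:
  1–21 → 21 bp
  22–120 → 99 bp
  121–127 → 7 bp
Sorted largest to smallest: 99, 21, 7 bp.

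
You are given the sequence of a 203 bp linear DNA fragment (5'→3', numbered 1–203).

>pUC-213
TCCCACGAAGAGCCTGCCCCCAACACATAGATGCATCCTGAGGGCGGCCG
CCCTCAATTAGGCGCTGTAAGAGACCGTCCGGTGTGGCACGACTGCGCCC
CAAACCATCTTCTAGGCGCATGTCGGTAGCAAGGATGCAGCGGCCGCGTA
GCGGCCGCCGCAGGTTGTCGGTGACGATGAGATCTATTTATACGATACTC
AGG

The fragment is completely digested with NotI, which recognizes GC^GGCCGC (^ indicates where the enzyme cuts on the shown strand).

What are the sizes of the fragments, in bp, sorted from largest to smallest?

96, 51, 45, 11 bp

NotI sites (GCGGCCGC) start at positions 44, 140, 151.
NotI cuts after base 2 of each site, so after positions 45, 141, 152.
Linear molecule, 3 cuts → 4 fragments:
  1–45 → 45 bp
  46–141 → 96 bp
  142–152 → 11 bp
  153–203 → 51 bp
Sorted largest to smallest: 96, 51, 45, 11 bp.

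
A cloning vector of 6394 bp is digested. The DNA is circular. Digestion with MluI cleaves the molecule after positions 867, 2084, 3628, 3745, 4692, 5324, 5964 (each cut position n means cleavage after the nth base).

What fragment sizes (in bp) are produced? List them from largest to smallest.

1544, 1297, 1217, 947, 640, 632, 117 bp

Circular molecule, 7 cuts → 7 fragments:
  2084 − 867 = 1217 bp
  3628 − 2084 = 1544 bp
  3745 − 3628 = 117 bp
  4692 − 3745 = 947 bp
  5324 − 4692 = 632 bp
  5964 − 5324 = 640 bp
  wrap: 6394 − 5964 + 867 = 1297 bp
Sorted largest to smallest: 1544, 1297, 1217, 947, 640, 632, 117 bp.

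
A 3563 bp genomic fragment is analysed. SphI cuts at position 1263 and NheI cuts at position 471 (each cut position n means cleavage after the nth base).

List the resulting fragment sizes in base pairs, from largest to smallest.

2300, 792, 471 bp

Combined cut positions (sorted): 471, 1263.
Linear molecule, 2 cuts → 3 fragments:
  471 − 0 = 471 bp
  1263 − 471 = 792 bp
  3563 − 1263 = 2300 bp
Sorted largest to smallest: 2300, 792, 471 bp.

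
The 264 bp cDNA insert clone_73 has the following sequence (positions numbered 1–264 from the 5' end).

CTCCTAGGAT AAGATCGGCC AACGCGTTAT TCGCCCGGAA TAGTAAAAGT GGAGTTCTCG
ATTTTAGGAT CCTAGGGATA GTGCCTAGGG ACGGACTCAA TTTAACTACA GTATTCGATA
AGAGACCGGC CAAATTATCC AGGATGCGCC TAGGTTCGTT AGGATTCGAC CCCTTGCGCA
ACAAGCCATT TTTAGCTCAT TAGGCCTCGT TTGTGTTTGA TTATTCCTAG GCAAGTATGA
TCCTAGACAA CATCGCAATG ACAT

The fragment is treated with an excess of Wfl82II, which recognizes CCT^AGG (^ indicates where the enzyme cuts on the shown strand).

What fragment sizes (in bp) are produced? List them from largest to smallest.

77, 68, 65, 36, 13, 5 bp

Wfl82II sites (CCTAGG) start at positions 3, 71, 84, 149, 226.
Wfl82II cuts after base 3 of each site, so after positions 5, 73, 86, 151, 228.
Linear molecule, 5 cuts → 6 fragments:
  1–5 → 5 bp
  6–73 → 68 bp
  74–86 → 13 bp
  87–151 → 65 bp
  152–228 → 77 bp
  229–264 → 36 bp
Sorted largest to smallest: 77, 68, 65, 36, 13, 5 bp.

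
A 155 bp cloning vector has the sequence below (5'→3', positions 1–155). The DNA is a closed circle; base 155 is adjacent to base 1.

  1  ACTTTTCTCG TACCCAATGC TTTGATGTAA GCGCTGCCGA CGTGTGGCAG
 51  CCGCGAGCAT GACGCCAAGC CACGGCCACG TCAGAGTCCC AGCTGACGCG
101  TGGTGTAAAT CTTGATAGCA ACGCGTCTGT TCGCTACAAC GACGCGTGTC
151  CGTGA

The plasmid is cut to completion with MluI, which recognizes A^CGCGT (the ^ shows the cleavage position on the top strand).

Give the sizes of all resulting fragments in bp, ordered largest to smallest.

109, 25, 21 bp

MluI sites (ACGCGT) start at positions 96, 121, 142.
MluI cuts after the first base of each site, so after positions 96, 121, 142.
Circular molecule, 3 cuts → 3 fragments:
  97–121 → 25 bp
  122–142 → 21 bp
  143–155 then 1–96 → 13 + 96 = 109 bp
Sorted largest to smallest: 109, 25, 21 bp.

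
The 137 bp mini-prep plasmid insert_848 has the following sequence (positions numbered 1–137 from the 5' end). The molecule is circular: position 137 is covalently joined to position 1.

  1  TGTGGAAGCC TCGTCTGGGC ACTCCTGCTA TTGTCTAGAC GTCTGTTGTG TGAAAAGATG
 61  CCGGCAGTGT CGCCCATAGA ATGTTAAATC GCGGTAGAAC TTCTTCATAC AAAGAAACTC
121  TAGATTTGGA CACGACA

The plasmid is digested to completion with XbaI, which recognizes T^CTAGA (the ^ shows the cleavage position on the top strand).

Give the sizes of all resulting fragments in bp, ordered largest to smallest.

85, 52 bp

XbaI sites (TCTAGA) start at positions 34, 119.
XbaI cuts after the first base of each site, so after positions 34, 119.
Circular molecule, 2 cuts → 2 fragments:
  35–119 → 85 bp
  120–137 then 1–34 → 18 + 34 = 52 bp
Sorted largest to smallest: 85, 52 bp.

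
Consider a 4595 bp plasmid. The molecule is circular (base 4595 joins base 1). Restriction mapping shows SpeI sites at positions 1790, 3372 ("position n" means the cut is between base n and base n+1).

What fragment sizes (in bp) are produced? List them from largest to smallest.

Circular molecule, 2 cuts → 2 fragments:
  3372 − 1790 = 1582 bp
  wrap: 4595 − 3372 + 1790 = 3013 bp
Sorted largest to smallest: 3013, 1582 bp.

3013, 1582 bp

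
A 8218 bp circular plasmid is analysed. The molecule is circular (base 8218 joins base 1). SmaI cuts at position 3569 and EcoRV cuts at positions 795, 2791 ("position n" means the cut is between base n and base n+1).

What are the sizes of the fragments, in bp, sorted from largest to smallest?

5444, 1996, 778 bp

Combined cut positions (sorted): 795, 2791, 3569.
Circular molecule, 3 cuts → 3 fragments:
  2791 − 795 = 1996 bp
  3569 − 2791 = 778 bp
  wrap: 8218 − 3569 + 795 = 5444 bp
Sorted largest to smallest: 5444, 1996, 778 bp.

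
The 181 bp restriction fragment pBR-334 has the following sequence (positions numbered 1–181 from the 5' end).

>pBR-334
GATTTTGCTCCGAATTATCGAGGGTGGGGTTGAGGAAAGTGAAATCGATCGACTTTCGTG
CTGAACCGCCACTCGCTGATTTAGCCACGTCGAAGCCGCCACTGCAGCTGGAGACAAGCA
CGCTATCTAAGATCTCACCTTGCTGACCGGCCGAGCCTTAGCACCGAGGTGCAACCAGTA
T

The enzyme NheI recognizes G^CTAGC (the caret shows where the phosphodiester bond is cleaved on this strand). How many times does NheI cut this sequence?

No occurrence of GCTAGC is present in the sequence.
NheI does not cut: 0 sites.

0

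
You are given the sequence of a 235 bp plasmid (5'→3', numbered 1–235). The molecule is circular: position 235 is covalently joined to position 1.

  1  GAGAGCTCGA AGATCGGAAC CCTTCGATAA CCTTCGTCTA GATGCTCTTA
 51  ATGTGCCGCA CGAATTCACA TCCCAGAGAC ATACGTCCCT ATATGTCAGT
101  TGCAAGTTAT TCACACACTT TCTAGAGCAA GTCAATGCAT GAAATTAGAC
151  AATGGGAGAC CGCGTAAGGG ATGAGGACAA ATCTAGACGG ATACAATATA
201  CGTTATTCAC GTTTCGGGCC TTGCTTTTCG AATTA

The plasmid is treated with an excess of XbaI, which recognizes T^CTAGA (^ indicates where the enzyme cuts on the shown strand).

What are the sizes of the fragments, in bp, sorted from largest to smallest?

90, 84, 61 bp

XbaI sites (TCTAGA) start at positions 37, 121, 182.
XbaI cuts after the first base of each site, so after positions 37, 121, 182.
Circular molecule, 3 cuts → 3 fragments:
  38–121 → 84 bp
  122–182 → 61 bp
  183–235 then 1–37 → 53 + 37 = 90 bp
Sorted largest to smallest: 90, 84, 61 bp.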